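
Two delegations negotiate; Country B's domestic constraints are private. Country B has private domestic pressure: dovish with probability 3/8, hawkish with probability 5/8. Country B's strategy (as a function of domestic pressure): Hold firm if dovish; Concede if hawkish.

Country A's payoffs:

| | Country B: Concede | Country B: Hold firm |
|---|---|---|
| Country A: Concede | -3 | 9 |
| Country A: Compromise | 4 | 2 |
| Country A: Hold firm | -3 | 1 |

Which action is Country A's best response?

Compromise

E[Concede] = 3/8·(9) + 5/8·(-3) = 3/2
E[Compromise] = 3/8·(2) + 5/8·(4) = 13/4
E[Hold firm] = 3/8·(1) + 5/8·(-3) = -3/2
Best response: Compromise (13/4 is the largest).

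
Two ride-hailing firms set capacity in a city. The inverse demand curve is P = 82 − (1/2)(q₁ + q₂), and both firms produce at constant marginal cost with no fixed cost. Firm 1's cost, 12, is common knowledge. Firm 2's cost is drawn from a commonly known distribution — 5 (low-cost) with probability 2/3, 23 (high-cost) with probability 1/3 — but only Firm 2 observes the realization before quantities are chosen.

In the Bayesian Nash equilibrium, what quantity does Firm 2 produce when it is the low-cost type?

Firm 2 with cost c maximizes (82 − (1/2)(q₁+q₂) − c)·q₂, giving q₂(c) = (82 − c − (1/2)q₁).
E[c₂] = 2/3·5 + 1/3·23 = 11
Firm 1's FOC against E[q₂] yields q₁ = (82 − 2·12 + E[c₂])/(3/2) = (82 − 24 + 11)/(3/2) = 46.
q₂(low-cost) = (82 − 5 − (1/2)·46) = 54.

54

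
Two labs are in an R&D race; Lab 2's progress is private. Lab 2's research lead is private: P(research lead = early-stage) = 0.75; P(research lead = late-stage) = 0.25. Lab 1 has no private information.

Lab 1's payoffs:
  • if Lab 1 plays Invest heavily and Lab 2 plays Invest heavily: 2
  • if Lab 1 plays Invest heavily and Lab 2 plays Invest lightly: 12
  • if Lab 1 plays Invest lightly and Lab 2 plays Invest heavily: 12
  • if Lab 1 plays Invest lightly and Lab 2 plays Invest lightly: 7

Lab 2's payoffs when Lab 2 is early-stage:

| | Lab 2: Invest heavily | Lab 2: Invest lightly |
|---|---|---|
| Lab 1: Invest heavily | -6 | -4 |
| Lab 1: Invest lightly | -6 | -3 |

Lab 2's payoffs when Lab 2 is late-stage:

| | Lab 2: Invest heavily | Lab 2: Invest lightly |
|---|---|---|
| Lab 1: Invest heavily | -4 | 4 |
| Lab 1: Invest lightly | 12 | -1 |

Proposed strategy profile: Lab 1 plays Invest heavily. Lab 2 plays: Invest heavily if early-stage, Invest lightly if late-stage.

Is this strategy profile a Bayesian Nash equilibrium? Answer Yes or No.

No

A profile is a BNE iff every type of every player is best-responding given beliefs about the other side.
Lab 1 plays Invest heavily: E[Invest heavily] = 0.75·(2) + 0.25·(12) = 4.5; E[Invest lightly] = 10.75. Not best-responding. ✗
Lab 2 (research lead early-stage), facing Invest heavily: Invest heavily gives -6, Invest lightly gives -4. Proposed Invest heavily is not best — profitable deviation exists. ✗
Lab 2 (research lead late-stage), facing Invest heavily: Invest heavily gives -4, Invest lightly gives 4. Proposed Invest lightly is best. ✓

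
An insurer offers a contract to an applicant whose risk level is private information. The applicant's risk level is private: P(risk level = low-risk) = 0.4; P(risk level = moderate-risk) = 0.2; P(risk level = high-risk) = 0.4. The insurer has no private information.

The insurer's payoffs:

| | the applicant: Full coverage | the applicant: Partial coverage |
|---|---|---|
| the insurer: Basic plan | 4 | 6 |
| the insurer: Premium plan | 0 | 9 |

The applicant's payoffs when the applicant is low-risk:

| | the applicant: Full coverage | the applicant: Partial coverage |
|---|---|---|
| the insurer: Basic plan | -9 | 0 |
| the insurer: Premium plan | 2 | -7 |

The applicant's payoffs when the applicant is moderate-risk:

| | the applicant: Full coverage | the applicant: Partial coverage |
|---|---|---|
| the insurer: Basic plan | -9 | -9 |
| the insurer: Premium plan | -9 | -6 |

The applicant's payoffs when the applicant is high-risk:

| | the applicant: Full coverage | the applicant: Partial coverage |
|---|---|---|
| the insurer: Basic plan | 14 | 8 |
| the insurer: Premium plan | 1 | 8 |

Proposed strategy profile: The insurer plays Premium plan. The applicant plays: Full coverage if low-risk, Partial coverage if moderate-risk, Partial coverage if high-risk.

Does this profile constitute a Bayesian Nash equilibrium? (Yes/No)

Yes

The insurer plays Premium plan: E[Premium plan] = 0.4·(0) + 0.2·(9) + 0.4·(9) = 5.4; E[Basic plan] = 5.2. Best-responding. ✓
The applicant (risk level low-risk), facing Premium plan: Full coverage gives 2, Partial coverage gives -7. Proposed Full coverage is best. ✓
The applicant (risk level moderate-risk), facing Premium plan: Full coverage gives -9, Partial coverage gives -6. Proposed Partial coverage is best. ✓
The applicant (risk level high-risk), facing Premium plan: Full coverage gives 1, Partial coverage gives 8. Proposed Partial coverage is best. ✓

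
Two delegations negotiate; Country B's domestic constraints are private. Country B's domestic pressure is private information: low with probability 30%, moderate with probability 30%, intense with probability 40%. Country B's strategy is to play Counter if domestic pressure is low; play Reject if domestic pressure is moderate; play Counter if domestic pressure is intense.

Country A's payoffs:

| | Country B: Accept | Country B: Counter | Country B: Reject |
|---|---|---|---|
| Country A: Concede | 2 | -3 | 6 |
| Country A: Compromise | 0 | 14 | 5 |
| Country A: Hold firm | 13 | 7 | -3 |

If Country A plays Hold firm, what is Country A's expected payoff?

4

E[Hold firm] = 0.3·7 + 0.3·(-3) + 0.4·7 = 2.1 + (-0.9) + 2.8 = 4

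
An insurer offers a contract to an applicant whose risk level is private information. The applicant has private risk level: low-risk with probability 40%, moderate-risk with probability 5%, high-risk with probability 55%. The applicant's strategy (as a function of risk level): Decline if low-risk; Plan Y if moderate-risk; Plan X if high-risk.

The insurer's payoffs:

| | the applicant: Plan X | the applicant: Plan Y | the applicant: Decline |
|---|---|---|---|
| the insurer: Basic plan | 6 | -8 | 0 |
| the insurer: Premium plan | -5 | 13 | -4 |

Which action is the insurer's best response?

Basic plan

Compute the insurer's expected payoff for each action, taking the expectation over the applicant's type.
E[Basic plan] = 0.4·(0) + 0.05·(-8) + 0.55·(6) = 2.9
E[Premium plan] = 0.4·(-4) + 0.05·(13) + 0.55·(-5) = -3.7
Best response: Basic plan (2.9 is the largest).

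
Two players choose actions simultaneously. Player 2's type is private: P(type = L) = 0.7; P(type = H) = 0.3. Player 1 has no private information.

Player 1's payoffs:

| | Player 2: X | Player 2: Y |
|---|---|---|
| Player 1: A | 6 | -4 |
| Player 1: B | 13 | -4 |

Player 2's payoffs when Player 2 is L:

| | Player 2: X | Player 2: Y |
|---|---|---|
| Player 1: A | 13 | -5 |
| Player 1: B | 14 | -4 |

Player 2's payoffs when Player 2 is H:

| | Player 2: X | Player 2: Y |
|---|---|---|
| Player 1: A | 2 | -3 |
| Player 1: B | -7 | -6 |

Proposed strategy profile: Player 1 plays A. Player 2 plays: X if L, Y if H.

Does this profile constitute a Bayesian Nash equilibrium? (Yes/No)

A profile is a BNE iff every type of every player is best-responding given beliefs about the other side.
Player 1 plays A: E[A] = 0.7·(6) + 0.3·(-4) = 3; E[B] = 7.9. Not best-responding. ✗
Player 2 (type L), facing A: X gives 13, Y gives -5. Proposed X is best. ✓
Player 2 (type H), facing A: X gives 2, Y gives -3. Proposed Y is not best — profitable deviation exists. ✗

No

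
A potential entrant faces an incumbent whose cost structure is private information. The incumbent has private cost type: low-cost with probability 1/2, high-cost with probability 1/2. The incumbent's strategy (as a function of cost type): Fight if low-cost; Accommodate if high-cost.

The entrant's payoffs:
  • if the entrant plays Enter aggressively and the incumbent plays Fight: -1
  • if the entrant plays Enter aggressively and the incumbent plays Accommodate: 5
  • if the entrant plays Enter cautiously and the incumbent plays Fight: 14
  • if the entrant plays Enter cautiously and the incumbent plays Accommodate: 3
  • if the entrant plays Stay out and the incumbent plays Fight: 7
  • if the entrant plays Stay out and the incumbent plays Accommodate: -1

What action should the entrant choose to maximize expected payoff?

Enter cautiously

E[Enter aggressively] = 1/2·(-1) + 1/2·(5) = 2
E[Enter cautiously] = 1/2·(14) + 1/2·(3) = 17/2
E[Stay out] = 1/2·(7) + 1/2·(-1) = 3
Best response: Enter cautiously (17/2 is the largest).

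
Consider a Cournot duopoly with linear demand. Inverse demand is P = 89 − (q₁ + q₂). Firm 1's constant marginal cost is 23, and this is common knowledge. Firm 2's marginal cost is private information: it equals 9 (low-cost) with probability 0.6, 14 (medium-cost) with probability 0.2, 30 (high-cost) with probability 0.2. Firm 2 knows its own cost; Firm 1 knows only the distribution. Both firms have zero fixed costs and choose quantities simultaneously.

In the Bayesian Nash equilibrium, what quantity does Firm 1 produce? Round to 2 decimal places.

19.07

Firm 2 with cost c maximizes (89 − (q₁+q₂) − c)·q₂, giving q₂(c) = (89 − c − q₁)/2.
E[c₂] = 0.6·9 + 0.2·14 + 0.2·30 = 14.2
Firm 1's FOC against E[q₂] yields q₁ = (89 − 2·23 + E[c₂])/3 = (89 − 46 + 14.2)/3 = 19.0667.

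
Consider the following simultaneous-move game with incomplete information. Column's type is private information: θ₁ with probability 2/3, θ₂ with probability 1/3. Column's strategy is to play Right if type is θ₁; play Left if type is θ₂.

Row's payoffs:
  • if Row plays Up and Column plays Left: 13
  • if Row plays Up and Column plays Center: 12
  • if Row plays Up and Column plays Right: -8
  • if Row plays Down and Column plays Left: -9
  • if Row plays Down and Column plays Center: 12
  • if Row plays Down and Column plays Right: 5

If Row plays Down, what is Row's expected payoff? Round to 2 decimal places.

0.33

E[Down] = 2/3·5 + 1/3·(-9) = 10/3 + (-3) = 1/3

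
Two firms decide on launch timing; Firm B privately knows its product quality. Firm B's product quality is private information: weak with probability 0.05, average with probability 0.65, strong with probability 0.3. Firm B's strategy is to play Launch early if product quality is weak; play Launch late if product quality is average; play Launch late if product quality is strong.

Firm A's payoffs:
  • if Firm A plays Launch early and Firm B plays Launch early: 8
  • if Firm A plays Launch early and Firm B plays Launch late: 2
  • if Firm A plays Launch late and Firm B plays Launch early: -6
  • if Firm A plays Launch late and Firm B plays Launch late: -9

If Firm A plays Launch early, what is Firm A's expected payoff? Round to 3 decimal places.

2.300

E[Launch early] = 0.05·8 + 0.65·2 + 0.3·2 = 0.4 + 1.3 + 0.6 = 2.3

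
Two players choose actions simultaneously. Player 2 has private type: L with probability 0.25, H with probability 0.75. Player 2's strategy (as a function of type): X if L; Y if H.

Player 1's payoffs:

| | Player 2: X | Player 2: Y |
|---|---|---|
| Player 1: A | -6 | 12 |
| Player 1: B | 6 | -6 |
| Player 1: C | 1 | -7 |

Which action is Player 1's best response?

A

E[A] = 0.25·(-6) + 0.75·(12) = 7.5
E[B] = 0.25·(6) + 0.75·(-6) = -3
E[C] = 0.25·(1) + 0.75·(-7) = -5
Best response: A (7.5 is the largest).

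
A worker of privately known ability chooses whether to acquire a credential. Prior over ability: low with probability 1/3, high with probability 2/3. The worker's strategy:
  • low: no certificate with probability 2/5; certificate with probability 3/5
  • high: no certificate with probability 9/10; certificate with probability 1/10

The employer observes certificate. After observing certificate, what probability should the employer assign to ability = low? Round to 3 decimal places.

Apply Bayes' rule using the sender's strategy as the likelihood.
P(certificate) = (1/3)·(3/5) + (2/3)·(1/10) = 4/15
P(low | certificate) = ((1/3)·(3/5)) / (4/15) = (1/5) / (4/15) = 3/4

0.750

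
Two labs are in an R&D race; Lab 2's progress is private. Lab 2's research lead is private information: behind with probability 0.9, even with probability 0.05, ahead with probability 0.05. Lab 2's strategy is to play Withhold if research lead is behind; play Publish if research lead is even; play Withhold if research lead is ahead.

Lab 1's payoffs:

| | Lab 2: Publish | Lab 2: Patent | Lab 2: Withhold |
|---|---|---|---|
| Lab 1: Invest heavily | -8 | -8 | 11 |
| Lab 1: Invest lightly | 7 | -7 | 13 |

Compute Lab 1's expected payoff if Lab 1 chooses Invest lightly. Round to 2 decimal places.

12.70

Take the expectation over Lab 2's research lead, weighting each type's action by its prior probability.
E[Invest lightly] = 0.9·13 + 0.05·7 + 0.05·13 = 11.7 + 0.35 + 0.65 = 12.7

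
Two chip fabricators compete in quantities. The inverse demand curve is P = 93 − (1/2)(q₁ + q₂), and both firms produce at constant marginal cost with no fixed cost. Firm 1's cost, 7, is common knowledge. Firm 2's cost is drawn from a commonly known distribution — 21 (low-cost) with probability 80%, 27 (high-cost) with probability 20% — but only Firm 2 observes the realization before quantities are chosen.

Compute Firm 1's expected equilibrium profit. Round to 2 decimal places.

Each type of Firm 2 best-responds to q₁; Firm 1 best-responds to the expected q₂ over Firm 2's types.
Firm 2 with cost c maximizes (93 − (1/2)(q₁+q₂) − c)·q₂, giving q₂(c) = (93 − c − (1/2)q₁).
E[c₂] = 0.8·21 + 0.2·27 = 22.2
Firm 1's FOC against E[q₂] yields q₁ = (93 − 2·7 + E[c₂])/(3/2) = (93 − 14 + 22.2)/(3/2) = 67.4667.
E[P] = 93 − (1/2)·(q₁ + E[q₂]) = 40.7333; Firm 1's expected profit = (E[P] − 7)·q₁ = (40.7333 − 7)·67.4667 = 2275.88.

2275.88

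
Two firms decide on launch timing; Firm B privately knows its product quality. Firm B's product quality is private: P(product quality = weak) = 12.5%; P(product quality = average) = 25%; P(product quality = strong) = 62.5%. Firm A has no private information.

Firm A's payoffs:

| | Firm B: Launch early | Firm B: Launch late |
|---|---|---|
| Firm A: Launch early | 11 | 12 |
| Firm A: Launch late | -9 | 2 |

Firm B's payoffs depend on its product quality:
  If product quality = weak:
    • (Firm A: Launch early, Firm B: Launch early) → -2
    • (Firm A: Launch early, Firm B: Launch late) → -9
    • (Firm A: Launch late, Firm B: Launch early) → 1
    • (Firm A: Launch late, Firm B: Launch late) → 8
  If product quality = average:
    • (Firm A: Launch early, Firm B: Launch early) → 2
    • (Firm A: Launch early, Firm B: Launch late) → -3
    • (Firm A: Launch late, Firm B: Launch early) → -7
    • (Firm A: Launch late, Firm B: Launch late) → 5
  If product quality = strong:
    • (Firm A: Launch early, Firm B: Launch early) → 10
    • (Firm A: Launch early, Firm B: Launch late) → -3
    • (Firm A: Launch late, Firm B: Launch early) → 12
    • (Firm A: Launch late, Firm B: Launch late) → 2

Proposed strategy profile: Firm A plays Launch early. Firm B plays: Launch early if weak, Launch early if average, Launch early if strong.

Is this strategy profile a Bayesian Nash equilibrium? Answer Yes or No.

Yes

A profile is a BNE iff every type of every player is best-responding given beliefs about the other side.
Firm A plays Launch early: E[Launch early] = 0.125·(11) + 0.25·(11) + 0.625·(11) = 11; E[Launch late] = -9. Best-responding. ✓
Firm B (product quality weak), facing Launch early: Launch early gives -2, Launch late gives -9. Proposed Launch early is best. ✓
Firm B (product quality average), facing Launch early: Launch early gives 2, Launch late gives -3. Proposed Launch early is best. ✓
Firm B (product quality strong), facing Launch early: Launch early gives 10, Launch late gives -3. Proposed Launch early is best. ✓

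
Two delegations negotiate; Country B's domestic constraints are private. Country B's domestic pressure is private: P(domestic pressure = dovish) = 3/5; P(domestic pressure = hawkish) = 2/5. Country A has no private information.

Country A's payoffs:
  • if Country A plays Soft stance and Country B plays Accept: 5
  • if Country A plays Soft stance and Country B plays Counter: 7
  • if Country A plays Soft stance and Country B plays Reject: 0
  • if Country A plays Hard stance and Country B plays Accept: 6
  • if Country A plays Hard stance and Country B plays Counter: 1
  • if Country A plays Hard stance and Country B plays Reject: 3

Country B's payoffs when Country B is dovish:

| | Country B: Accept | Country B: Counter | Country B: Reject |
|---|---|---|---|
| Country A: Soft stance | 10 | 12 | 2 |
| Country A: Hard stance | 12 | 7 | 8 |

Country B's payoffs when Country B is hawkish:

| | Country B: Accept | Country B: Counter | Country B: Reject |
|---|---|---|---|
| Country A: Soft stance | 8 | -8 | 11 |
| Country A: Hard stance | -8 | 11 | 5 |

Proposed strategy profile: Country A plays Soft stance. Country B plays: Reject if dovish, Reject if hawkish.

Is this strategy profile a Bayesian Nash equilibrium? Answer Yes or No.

A profile is a BNE iff every type of every player is best-responding given beliefs about the other side.
Country A plays Soft stance: E[Soft stance] = 3/5·(0) + 2/5·(0) = 0; E[Hard stance] = 3. Not best-responding. ✗
Country B (domestic pressure dovish), facing Soft stance: Accept gives 10, Counter gives 12, Reject gives 2. Proposed Reject is not best — profitable deviation exists. ✗
Country B (domestic pressure hawkish), facing Soft stance: Accept gives 8, Counter gives -8, Reject gives 11. Proposed Reject is best. ✓

No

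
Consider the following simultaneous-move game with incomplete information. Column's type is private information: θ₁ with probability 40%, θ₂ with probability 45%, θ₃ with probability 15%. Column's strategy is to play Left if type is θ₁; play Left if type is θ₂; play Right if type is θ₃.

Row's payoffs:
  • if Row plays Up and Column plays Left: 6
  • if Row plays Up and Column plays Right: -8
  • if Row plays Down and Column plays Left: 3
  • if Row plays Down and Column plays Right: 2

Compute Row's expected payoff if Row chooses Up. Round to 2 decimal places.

E[Up] = 0.4·6 + 0.45·6 + 0.15·(-8) = 2.4 + 2.7 + (-1.2) = 3.9

3.90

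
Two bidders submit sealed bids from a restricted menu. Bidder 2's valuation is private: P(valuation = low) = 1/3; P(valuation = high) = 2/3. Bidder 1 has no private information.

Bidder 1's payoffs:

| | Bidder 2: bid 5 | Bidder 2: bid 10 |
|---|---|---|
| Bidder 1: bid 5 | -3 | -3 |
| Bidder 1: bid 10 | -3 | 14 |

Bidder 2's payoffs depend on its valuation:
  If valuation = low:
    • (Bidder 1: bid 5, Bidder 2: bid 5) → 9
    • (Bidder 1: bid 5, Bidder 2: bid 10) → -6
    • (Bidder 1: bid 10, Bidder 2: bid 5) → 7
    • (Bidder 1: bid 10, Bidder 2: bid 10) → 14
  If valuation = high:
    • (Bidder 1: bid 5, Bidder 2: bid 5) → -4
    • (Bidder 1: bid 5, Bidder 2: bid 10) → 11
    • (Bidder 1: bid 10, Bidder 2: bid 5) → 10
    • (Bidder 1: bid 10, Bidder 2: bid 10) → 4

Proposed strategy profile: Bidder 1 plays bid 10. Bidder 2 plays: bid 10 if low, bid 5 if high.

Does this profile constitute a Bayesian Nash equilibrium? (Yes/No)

Bidder 1 plays bid 10: E[bid 10] = 1/3·(14) + 2/3·(-3) = 8/3; E[bid 5] = -3. Best-responding. ✓
Bidder 2 (valuation low), facing bid 10: bid 5 gives 7, bid 10 gives 14. Proposed bid 10 is best. ✓
Bidder 2 (valuation high), facing bid 10: bid 5 gives 10, bid 10 gives 4. Proposed bid 5 is best. ✓

Yes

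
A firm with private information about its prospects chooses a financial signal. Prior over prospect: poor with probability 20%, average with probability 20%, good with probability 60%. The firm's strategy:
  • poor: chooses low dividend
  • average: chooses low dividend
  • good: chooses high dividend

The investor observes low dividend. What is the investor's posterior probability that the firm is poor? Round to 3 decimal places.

0.500

P(low dividend) = 0.2·1 + 0.2·1 + 0.6·0 = 0.4
P(poor | low dividend) = (0.2·1) / 0.4 = 0.2 / 0.4 = 0.5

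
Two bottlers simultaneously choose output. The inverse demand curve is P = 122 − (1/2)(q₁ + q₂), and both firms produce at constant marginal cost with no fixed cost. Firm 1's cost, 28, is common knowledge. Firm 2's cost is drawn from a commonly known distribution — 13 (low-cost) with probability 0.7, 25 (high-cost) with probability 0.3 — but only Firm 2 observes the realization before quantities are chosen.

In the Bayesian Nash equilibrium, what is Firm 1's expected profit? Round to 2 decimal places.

Type-c best response for Firm 2: q₂(c) = (122 − c) − q₁/2.
Firm 1 maximizes expected profit; its first-order condition is 122 − q₁ − (1/2)E[q₂] − 28 = 0.
Substituting E[q₂] and solving: E[c₂] = 16.6, so q₁ = (122 − 2·28 + 16.6)/(3/2) = 55.0667.
E[P] = 122 − (1/2)·(q₁ + E[q₂]) = 55.5333; Firm 1's expected profit = (E[P] − 28)·q₁ = (55.5333 − 28)·55.0667 = 1516.17.

1516.17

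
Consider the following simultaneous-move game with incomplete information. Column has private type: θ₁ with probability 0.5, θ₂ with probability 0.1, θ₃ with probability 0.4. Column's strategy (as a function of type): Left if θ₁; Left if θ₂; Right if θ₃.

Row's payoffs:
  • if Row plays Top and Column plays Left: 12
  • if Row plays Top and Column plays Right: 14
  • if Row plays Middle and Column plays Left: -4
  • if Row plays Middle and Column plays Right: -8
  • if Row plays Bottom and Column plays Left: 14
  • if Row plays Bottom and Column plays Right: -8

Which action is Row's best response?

Top

E[Top] = 0.5·(12) + 0.1·(12) + 0.4·(14) = 12.8
E[Middle] = 0.5·(-4) + 0.1·(-4) + 0.4·(-8) = -5.6
E[Bottom] = 0.5·(14) + 0.1·(14) + 0.4·(-8) = 5.2
Best response: Top (12.8 is the largest).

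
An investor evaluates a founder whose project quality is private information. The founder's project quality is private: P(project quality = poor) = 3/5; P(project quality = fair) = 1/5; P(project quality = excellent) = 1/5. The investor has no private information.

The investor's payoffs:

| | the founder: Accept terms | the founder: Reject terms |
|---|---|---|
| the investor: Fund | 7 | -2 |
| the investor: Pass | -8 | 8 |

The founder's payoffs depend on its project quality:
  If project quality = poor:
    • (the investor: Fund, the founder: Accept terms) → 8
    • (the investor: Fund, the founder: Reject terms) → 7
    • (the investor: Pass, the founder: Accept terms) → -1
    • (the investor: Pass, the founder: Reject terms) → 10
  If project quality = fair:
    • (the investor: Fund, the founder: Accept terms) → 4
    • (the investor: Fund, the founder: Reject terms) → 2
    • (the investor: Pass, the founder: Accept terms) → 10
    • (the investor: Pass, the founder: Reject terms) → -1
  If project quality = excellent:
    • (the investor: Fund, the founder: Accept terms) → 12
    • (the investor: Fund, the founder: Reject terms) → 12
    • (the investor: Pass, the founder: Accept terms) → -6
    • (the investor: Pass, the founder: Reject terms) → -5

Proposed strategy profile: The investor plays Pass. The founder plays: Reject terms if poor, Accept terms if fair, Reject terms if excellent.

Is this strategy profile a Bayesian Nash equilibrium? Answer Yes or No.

The investor plays Pass: E[Pass] = 3/5·(8) + 1/5·(-8) + 1/5·(8) = 24/5; E[Fund] = -1/5. Best-responding. ✓
The founder (project quality poor), facing Pass: Accept terms gives -1, Reject terms gives 10. Proposed Reject terms is best. ✓
The founder (project quality fair), facing Pass: Accept terms gives 10, Reject terms gives -1. Proposed Accept terms is best. ✓
The founder (project quality excellent), facing Pass: Accept terms gives -6, Reject terms gives -5. Proposed Reject terms is best. ✓

Yes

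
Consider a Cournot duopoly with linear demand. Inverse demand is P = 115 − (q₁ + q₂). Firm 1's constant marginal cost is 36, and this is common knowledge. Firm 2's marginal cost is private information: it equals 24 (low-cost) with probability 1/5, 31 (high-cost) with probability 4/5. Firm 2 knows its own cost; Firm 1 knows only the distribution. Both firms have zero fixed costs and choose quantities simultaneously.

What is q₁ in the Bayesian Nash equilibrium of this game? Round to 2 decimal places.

24.20

Firm 2 with cost c maximizes (115 − (q₁+q₂) − c)·q₂, giving q₂(c) = (115 − c − q₁)/2.
E[c₂] = 1/5·24 + 4/5·31 = 29.6
Firm 1's FOC against E[q₂] yields q₁ = (115 − 2·36 + E[c₂])/3 = (115 − 72 + 29.6)/3 = 24.2.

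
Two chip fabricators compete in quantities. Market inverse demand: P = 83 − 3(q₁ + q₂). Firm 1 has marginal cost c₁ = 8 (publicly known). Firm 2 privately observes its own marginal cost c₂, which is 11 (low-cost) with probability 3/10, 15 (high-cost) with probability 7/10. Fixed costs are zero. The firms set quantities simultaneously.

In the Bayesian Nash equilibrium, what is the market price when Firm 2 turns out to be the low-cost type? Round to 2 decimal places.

33.53

Firm 2 with cost c maximizes (83 − 3(q₁+q₂) − c)·q₂, giving q₂(c) = (83 − c − 3q₁)/6.
E[c₂] = 3/10·11 + 7/10·15 = 13.8
Firm 1's FOC against E[q₂] yields q₁ = (83 − 2·8 + E[c₂])/9 = (83 − 16 + 13.8)/9 = 8.97778.
q₂(low-cost) = 7.51111, so P = 83 − 3·(8.97778 + 7.51111) = 33.5333.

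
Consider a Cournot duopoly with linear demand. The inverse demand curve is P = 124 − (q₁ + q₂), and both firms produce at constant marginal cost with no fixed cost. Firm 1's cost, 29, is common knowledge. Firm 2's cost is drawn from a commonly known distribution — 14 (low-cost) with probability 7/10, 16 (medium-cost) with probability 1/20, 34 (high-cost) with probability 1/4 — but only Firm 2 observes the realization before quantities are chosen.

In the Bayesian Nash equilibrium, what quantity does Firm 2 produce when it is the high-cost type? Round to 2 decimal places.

30.82

Type-c best response for Firm 2: q₂(c) = (124 − c)/2 − q₁/2.
Firm 1 maximizes expected profit; its first-order condition is 124 − 2q₁ − E[q₂] − 29 = 0.
Substituting E[q₂] and solving: E[c₂] = 19.1, so q₁ = (124 − 2·29 + 19.1)/3 = 28.3667.
q₂(high-cost) = (124 − 34 − 28.3667)/2 = 30.8167.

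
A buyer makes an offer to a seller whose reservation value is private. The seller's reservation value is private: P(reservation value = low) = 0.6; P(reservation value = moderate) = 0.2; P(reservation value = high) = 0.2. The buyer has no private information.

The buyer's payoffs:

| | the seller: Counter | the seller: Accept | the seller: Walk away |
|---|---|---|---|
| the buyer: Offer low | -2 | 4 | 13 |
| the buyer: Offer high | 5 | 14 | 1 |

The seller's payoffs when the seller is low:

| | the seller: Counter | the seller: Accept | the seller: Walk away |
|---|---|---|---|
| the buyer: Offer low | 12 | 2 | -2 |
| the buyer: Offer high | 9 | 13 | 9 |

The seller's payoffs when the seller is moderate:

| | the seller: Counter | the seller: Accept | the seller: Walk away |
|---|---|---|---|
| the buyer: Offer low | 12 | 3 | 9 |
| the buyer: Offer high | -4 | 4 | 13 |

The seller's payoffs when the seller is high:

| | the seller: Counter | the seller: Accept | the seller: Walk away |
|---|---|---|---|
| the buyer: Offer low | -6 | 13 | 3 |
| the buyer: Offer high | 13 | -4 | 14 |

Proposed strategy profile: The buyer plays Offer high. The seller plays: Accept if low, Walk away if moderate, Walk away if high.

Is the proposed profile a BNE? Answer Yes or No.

A profile is a BNE iff every type of every player is best-responding given beliefs about the other side.
The buyer plays Offer high: E[Offer high] = 0.6·(14) + 0.2·(1) + 0.2·(1) = 8.8; E[Offer low] = 7.6. Best-responding. ✓
The seller (reservation value low), facing Offer high: Counter gives 9, Accept gives 13, Walk away gives 9. Proposed Accept is best. ✓
The seller (reservation value moderate), facing Offer high: Counter gives -4, Accept gives 4, Walk away gives 13. Proposed Walk away is best. ✓
The seller (reservation value high), facing Offer high: Counter gives 13, Accept gives -4, Walk away gives 14. Proposed Walk away is best. ✓

Yes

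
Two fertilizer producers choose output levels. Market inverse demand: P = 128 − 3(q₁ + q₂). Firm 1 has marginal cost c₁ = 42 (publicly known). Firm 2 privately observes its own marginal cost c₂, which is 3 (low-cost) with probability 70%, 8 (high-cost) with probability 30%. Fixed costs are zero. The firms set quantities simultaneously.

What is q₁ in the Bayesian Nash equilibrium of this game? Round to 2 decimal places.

Firm 2 with cost c maximizes (128 − 3(q₁+q₂) − c)·q₂, giving q₂(c) = (128 − c − 3q₁)/6.
E[c₂] = 0.7·3 + 0.3·8 = 4.5
Firm 1's FOC against E[q₂] yields q₁ = (128 − 2·42 + E[c₂])/9 = (128 − 84 + 4.5)/9 = 5.38889.

5.39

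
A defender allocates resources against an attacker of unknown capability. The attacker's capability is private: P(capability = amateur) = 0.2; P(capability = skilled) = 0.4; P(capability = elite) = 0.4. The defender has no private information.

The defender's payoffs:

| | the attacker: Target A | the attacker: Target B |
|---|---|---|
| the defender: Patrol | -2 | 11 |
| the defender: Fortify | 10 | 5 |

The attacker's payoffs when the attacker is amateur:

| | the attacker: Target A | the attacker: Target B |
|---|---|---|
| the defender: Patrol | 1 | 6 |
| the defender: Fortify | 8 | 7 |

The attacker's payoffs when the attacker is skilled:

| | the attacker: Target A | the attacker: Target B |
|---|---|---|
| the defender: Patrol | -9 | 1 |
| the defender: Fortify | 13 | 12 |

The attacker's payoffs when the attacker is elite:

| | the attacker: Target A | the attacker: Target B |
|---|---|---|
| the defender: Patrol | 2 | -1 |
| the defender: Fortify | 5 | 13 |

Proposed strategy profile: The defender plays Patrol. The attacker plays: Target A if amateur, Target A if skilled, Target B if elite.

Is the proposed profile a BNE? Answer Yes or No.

No

The defender plays Patrol: E[Patrol] = 0.2·(-2) + 0.4·(-2) + 0.4·(11) = 3.2; E[Fortify] = 8. Not best-responding. ✗
The attacker (capability amateur), facing Patrol: Target A gives 1, Target B gives 6. Proposed Target A is not best — profitable deviation exists. ✗
The attacker (capability skilled), facing Patrol: Target A gives -9, Target B gives 1. Proposed Target A is not best — profitable deviation exists. ✗
The attacker (capability elite), facing Patrol: Target A gives 2, Target B gives -1. Proposed Target B is not best — profitable deviation exists. ✗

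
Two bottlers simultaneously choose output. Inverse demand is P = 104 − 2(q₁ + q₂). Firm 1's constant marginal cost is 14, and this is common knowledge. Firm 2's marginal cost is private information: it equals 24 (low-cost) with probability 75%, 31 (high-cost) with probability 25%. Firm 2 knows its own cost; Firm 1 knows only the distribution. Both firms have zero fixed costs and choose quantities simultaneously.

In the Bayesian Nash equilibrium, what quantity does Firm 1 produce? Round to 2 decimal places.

16.96

Firm 2 with cost c maximizes (104 − 2(q₁+q₂) − c)·q₂, giving q₂(c) = (104 − c − 2q₁)/4.
E[c₂] = 0.75·24 + 0.25·31 = 25.75
Firm 1's FOC against E[q₂] yields q₁ = (104 − 2·14 + E[c₂])/6 = (104 − 28 + 25.75)/6 = 16.9583.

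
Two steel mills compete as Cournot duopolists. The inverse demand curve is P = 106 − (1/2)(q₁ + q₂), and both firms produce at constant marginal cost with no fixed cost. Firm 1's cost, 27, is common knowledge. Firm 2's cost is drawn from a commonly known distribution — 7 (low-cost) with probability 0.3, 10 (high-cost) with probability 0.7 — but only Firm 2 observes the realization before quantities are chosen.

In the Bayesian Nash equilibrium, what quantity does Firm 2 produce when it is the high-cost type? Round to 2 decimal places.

75.63

Type-c best response for Firm 2: q₂(c) = (106 − c) − q₁/2.
Firm 1 maximizes expected profit; its first-order condition is 106 − q₁ − (1/2)E[q₂] − 27 = 0.
Substituting E[q₂] and solving: E[c₂] = 9.1, so q₁ = (106 − 2·27 + 9.1)/(3/2) = 40.7333.
q₂(high-cost) = (106 − 10 − (1/2)·40.7333) = 75.6333.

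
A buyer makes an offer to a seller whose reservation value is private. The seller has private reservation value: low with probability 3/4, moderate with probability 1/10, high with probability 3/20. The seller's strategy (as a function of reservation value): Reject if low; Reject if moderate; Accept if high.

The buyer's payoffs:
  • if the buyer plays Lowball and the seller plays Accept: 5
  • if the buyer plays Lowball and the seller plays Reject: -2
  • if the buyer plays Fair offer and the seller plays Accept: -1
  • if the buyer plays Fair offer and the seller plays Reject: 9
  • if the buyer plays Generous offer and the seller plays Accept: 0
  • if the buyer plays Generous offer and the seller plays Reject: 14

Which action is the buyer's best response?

E[Lowball] = 3/4·(-2) + 1/10·(-2) + 3/20·(5) = -19/20
E[Fair offer] = 3/4·(9) + 1/10·(9) + 3/20·(-1) = 15/2
E[Generous offer] = 3/4·(14) + 1/10·(14) + 3/20·(0) = 119/10
Best response: Generous offer (119/10 is the largest).

Generous offer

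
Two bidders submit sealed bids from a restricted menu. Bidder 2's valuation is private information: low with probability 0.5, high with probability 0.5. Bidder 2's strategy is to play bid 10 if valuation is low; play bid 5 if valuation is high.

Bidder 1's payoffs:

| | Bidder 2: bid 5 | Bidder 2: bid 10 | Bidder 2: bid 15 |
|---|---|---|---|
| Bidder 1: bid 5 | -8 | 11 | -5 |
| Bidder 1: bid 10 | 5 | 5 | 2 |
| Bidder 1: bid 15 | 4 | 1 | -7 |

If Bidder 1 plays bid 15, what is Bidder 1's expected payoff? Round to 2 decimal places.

E[bid 15] = 0.5·1 + 0.5·4 = 0.5 + 2 = 2.5

2.50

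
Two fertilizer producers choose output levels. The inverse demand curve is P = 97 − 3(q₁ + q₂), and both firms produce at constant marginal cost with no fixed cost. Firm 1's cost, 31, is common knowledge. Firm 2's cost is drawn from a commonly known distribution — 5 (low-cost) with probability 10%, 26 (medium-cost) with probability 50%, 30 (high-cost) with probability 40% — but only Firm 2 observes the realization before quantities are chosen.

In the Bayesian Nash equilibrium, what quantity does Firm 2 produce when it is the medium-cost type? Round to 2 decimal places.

Type-c best response for Firm 2: q₂(c) = (97 − c)/6 − q₁/2.
Firm 1 maximizes expected profit; its first-order condition is 97 − 6q₁ − 3E[q₂] − 31 = 0.
Substituting E[q₂] and solving: E[c₂] = 25.5, so q₁ = (97 − 2·31 + 25.5)/9 = 6.72222.
q₂(medium-cost) = (97 − 26 − 3·6.72222)/6 = 8.47222.

8.47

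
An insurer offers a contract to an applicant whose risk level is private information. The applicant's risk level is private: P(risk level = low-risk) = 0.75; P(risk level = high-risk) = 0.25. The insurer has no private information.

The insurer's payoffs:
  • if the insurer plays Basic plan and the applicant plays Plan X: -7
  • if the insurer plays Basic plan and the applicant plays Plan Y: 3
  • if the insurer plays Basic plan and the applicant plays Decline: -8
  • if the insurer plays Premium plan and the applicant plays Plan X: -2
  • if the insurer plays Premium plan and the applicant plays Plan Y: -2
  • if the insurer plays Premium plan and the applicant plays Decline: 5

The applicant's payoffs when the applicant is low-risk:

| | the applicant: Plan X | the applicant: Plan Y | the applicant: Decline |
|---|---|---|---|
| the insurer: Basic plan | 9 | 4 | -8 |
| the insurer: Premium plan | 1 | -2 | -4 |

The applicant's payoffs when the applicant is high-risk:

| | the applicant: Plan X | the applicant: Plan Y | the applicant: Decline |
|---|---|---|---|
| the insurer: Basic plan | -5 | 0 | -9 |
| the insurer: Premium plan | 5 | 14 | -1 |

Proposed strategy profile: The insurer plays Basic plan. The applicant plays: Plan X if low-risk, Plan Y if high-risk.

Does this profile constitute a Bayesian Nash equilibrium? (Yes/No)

No

A profile is a BNE iff every type of every player is best-responding given beliefs about the other side.
The insurer plays Basic plan: E[Basic plan] = 0.75·(-7) + 0.25·(3) = -4.5; E[Premium plan] = -2. Not best-responding. ✗
The applicant (risk level low-risk), facing Basic plan: Plan X gives 9, Plan Y gives 4, Decline gives -8. Proposed Plan X is best. ✓
The applicant (risk level high-risk), facing Basic plan: Plan X gives -5, Plan Y gives 0, Decline gives -9. Proposed Plan Y is best. ✓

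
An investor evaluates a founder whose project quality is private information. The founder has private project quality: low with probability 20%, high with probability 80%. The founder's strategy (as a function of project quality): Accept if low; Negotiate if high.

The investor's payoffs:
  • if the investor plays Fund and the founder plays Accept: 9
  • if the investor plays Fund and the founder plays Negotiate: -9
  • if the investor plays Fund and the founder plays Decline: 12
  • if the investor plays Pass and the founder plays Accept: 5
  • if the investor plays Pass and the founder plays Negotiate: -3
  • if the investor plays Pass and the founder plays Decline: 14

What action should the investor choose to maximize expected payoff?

Pass

Compute the investor's expected payoff for each action, taking the expectation over the founder's type.
E[Fund] = 0.2·(9) + 0.8·(-9) = -5.4
E[Pass] = 0.2·(5) + 0.8·(-3) = -1.4
Best response: Pass (-1.4 is the largest).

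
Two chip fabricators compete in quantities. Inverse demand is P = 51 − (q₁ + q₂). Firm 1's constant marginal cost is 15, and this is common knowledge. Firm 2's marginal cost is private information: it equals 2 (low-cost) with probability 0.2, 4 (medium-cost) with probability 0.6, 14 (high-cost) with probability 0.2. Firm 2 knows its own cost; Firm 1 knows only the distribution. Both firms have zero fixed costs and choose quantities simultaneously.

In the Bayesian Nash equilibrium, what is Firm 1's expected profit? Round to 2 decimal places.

78.62

Type-c best response for Firm 2: q₂(c) = (51 − c)/2 − q₁/2.
Firm 1 maximizes expected profit; its first-order condition is 51 − 2q₁ − E[q₂] − 15 = 0.
Substituting E[q₂] and solving: E[c₂] = 5.6, so q₁ = (51 − 2·15 + 5.6)/3 = 8.86667.
E[P] = 51 − (q₁ + E[q₂]) = 23.8667; Firm 1's expected profit = (E[P] − 15)·q₁ = (23.8667 − 15)·8.86667 = 78.6178.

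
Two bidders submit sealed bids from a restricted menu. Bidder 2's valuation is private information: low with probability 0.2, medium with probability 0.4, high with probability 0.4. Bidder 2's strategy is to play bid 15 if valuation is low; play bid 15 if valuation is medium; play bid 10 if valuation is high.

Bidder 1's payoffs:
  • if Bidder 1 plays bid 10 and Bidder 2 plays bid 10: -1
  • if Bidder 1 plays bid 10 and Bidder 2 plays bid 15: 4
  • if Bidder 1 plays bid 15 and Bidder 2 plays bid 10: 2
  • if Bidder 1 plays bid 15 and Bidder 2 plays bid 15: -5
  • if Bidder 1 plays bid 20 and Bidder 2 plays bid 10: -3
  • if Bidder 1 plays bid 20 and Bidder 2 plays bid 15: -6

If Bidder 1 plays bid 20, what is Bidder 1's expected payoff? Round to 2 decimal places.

-4.80

Take the expectation over Bidder 2's valuation, weighting each type's action by its prior probability.
E[bid 20] = 0.2·(-6) + 0.4·(-6) + 0.4·(-3) = (-1.2) + (-2.4) + (-1.2) = -4.8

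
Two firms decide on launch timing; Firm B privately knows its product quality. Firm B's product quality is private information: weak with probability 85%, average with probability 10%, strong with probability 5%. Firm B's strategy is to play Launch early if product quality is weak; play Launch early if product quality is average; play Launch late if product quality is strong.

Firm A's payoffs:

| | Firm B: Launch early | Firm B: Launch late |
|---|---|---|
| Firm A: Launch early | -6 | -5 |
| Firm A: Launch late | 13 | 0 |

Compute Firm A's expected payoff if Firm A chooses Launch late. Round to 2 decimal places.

12.35

E[Launch late] = 0.85·13 + 0.1·13 + 0.05·0 = 11.05 + 1.3 + 0 = 12.35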